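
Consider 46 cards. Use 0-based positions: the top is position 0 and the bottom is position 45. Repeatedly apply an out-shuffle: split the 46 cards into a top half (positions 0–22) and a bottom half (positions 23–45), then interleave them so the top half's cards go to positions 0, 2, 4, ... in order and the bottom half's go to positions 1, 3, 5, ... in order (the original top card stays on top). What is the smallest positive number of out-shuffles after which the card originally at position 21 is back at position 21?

Follow position 21 under repeated out-shuffles:
21 → 42 → 39 → 33 → 21
It first returns after 4 out-shuffles.

4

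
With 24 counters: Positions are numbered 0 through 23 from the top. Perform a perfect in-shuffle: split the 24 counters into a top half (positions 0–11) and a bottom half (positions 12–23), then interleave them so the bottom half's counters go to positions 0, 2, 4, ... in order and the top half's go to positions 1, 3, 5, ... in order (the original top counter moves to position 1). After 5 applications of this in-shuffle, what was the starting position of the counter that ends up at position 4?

14

Work backwards from position 4, undoing one in-shuffle at a time:
4 ← 14 ← 19 ← 9 ← 4 ← 14
So the counter now at position 4 started at position 14.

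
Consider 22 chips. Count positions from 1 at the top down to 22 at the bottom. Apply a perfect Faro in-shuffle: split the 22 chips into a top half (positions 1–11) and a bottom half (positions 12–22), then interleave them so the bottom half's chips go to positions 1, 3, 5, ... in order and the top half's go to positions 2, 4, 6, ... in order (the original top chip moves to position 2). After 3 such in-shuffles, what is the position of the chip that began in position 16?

Track the chip's position through each in-shuffle:
16 → 9 → 18 → 13

13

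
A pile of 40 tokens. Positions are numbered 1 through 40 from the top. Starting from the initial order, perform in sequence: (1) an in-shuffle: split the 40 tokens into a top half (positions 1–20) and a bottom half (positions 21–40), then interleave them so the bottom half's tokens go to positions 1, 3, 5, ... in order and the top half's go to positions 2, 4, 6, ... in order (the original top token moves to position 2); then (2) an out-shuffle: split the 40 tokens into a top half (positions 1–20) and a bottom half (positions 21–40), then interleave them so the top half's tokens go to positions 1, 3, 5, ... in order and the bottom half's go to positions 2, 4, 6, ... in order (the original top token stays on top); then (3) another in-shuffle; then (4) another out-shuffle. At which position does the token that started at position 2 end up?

27

Track the token from position 2 forward through each operation:
  after op 1 (in-shuffle): 2 → 4
  after op 2 (out-shuffle): 4 → 7
  after op 3 (in-shuffle): 7 → 14
  after op 4 (out-shuffle): 14 → 27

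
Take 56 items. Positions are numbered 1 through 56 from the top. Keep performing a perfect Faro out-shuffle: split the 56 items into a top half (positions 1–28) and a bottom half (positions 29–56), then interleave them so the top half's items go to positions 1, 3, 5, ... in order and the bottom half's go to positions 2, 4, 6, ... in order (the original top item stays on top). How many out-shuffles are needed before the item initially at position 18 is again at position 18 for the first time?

Follow position 18 under repeated out-shuffles:
18 → 35 → 14 → 27 → 53 → 50 → 44 → 32 → 8 → 15 → 29 → 2 → 3 → 5 → 9 → 17 → 33 → 10 → 19 → 37 → 18
It first returns after 20 out-shuffles.

20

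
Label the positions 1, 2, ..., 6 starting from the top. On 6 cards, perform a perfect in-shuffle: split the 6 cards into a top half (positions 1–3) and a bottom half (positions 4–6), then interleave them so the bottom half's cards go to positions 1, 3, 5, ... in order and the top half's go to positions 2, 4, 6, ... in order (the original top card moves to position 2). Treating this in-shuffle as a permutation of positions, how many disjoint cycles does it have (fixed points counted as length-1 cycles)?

2

Trace each unvisited position around until it returns:
(1 2 4) (3 6 5)
2 cycles in total.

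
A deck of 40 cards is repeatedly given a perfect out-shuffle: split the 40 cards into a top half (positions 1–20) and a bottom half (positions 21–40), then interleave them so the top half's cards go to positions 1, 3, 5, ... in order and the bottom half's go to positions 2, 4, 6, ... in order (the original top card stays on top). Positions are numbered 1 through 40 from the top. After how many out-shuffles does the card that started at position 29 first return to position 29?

12

Follow position 29 under repeated out-shuffles:
29 → 18 → 35 → 30 → 20 → 39 → 38 → 36 → 32 → 24 → 8 → 15 → 29
It first returns after 12 out-shuffles.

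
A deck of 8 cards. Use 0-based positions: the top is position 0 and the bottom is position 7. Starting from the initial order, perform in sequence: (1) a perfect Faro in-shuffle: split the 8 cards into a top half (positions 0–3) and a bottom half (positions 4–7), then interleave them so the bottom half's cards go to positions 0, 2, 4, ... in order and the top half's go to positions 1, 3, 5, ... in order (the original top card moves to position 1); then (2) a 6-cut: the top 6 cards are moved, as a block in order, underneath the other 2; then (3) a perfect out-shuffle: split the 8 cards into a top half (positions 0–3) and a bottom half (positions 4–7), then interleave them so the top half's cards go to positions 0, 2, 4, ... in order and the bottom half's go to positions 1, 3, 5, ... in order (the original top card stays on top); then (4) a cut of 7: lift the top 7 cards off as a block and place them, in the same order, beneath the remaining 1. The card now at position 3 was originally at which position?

Undo the operations in reverse order, starting from position 3:
  undo op 4 (cut 7): 3 ← 2
  undo op 3 (out-shuffle, from top half): 2 ← 1
  undo op 2 (cut 6): 1 ← 7
  undo op 1 (in-shuffle, from top half): 7 ← 3
So the card at position 3 came from original position 3.

3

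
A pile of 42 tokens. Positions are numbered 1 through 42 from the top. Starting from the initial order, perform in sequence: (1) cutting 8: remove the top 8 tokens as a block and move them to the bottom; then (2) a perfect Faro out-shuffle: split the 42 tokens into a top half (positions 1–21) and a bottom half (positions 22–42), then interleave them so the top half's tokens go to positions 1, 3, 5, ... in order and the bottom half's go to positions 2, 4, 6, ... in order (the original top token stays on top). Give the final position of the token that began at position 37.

16

Track the token from position 37 forward through each operation:
  after op 1 (cut 8): 37 → 29
  after op 2 (out-shuffle): 29 → 16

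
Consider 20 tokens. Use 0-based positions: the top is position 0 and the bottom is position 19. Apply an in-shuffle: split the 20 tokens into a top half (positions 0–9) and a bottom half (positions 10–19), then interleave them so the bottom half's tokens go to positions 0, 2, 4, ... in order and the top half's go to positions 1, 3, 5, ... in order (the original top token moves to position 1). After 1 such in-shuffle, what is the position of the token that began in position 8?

Track the token's position through each in-shuffle:
8 → 17

17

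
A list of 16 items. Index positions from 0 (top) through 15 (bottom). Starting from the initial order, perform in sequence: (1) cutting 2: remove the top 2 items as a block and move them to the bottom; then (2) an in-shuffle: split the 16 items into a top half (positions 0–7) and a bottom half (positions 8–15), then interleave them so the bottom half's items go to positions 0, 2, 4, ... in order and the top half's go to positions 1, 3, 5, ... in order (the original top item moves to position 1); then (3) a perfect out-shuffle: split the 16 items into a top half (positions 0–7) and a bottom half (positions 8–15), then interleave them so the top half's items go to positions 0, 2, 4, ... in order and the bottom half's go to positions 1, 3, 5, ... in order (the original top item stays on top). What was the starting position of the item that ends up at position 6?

3

Undo the operations in reverse order, starting from position 6:
  undo op 3 (out-shuffle, from top half): 6 ← 3
  undo op 2 (in-shuffle, from top half): 3 ← 1
  undo op 1 (cut 2): 1 ← 3
So the item at position 6 came from original position 3.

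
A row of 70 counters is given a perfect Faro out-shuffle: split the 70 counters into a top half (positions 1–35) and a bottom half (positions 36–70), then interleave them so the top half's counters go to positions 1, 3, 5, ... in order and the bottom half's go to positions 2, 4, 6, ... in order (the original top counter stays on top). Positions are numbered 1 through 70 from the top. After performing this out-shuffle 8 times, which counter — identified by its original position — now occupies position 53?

Work backwards from position 53, undoing one out-shuffle at a time:
53 ← 27 ← 14 ← 42 ← 56 ← 63 ← 32 ← 51 ← 26
So the counter now at position 53 started at position 26.

26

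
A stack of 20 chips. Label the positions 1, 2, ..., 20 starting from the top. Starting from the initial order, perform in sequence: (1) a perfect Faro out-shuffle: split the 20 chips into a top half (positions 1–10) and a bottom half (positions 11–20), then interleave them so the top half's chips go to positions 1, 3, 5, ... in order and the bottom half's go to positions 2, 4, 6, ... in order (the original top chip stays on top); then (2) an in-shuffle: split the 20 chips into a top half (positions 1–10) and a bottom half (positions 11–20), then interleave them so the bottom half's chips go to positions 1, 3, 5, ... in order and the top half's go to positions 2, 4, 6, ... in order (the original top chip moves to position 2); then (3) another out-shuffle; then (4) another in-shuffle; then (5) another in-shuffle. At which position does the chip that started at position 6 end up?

4

Track the chip from position 6 forward through each operation:
  after op 1 (out-shuffle): 6 → 11
  after op 2 (in-shuffle): 11 → 1
  after op 3 (out-shuffle): 1 → 1
  after op 4 (in-shuffle): 1 → 2
  after op 5 (in-shuffle): 2 → 4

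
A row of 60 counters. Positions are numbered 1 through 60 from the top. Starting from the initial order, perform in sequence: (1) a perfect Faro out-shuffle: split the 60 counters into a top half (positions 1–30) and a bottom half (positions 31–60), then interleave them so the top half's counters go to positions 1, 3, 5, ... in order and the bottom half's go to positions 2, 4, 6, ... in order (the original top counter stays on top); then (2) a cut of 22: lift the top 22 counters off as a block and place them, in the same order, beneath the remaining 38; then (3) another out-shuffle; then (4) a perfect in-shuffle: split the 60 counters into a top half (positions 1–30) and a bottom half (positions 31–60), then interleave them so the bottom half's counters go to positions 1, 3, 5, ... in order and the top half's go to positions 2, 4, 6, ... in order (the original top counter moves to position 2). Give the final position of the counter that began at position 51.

17

Track the counter from position 51 forward through each operation:
  after op 1 (out-shuffle): 51 → 42
  after op 2 (cut 22): 42 → 20
  after op 3 (out-shuffle): 20 → 39
  after op 4 (in-shuffle): 39 → 17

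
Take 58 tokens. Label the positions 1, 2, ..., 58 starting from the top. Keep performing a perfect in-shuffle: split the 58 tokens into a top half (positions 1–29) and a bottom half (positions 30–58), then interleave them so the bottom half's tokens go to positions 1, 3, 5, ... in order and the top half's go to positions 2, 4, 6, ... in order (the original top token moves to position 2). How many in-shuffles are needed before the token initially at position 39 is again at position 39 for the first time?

Follow position 39 under repeated in-shuffles:
39 → 19 → 38 → 17 → 34 → 9 → 18 → 36 → ... → 39 (length 58)
It first returns after 58 in-shuffles.

58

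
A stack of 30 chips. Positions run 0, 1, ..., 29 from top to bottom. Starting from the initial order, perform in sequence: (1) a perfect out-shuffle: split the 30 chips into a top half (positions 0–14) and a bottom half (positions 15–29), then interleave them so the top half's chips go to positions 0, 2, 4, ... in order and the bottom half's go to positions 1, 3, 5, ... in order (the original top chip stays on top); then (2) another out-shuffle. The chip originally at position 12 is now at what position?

19

Track the chip from position 12 forward through each operation:
  after op 1 (out-shuffle): 12 → 24
  after op 2 (out-shuffle): 24 → 19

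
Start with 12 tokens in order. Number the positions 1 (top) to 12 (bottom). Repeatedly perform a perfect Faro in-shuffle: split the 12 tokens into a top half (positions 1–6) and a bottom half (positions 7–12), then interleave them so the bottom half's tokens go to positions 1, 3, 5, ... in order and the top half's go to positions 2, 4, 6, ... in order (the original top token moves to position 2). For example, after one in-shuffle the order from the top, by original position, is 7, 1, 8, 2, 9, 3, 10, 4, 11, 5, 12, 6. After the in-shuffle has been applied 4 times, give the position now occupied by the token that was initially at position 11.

Track the token's position through each in-shuffle:
11 → 9 → 5 → 10 → 7

7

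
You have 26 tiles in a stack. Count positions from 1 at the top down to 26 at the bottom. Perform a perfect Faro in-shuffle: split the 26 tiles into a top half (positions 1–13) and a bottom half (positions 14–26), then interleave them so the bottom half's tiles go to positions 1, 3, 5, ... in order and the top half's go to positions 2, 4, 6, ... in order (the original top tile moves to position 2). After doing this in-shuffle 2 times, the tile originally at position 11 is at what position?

17

Track the tile's position through each in-shuffle:
11 → 22 → 17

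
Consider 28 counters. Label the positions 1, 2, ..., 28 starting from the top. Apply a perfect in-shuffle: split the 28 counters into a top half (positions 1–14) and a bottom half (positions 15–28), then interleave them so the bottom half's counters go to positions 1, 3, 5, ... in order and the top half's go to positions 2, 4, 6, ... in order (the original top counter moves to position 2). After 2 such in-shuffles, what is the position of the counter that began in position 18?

14

Track the counter's position through each in-shuffle:
18 → 7 → 14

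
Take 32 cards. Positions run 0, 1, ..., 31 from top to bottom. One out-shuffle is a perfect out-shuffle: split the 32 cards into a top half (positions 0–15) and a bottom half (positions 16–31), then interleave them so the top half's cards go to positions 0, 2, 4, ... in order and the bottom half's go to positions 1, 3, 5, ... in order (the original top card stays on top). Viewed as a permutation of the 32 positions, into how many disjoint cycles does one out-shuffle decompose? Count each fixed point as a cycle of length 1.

Trace each unvisited position around until it returns:
(0) (1 2 4 8 16) (3 6 12 24 17) (5 10 20 9 18) (7 14 28 25 19) (11 22 13 26 21) (15 30 29 27 23) (31)
8 cycles in total.

8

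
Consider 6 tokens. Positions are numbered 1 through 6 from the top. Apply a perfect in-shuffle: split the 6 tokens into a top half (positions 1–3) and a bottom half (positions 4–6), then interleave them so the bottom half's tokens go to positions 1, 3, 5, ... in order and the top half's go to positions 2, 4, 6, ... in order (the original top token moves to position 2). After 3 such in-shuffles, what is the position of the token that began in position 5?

Track the token's position through each in-shuffle:
5 → 3 → 6 → 5

5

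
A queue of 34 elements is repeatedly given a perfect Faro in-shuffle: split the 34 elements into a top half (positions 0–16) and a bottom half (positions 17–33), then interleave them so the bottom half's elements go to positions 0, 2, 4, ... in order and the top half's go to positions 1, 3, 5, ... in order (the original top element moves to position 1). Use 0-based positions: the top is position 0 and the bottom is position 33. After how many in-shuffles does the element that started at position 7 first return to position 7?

12

Follow position 7 under repeated in-shuffles:
7 → 15 → 31 → 28 → 22 → 10 → 21 → 8 → 17 → 0 → 1 → 3 → 7
It first returns after 12 in-shuffles.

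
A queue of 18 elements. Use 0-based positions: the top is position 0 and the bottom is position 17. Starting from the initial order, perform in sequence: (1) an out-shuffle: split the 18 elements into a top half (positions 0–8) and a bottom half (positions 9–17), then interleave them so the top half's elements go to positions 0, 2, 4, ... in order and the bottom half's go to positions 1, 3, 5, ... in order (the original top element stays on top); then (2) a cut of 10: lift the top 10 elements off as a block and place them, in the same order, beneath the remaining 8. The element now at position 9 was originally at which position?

9

Undo the operations in reverse order, starting from position 9:
  undo op 2 (cut 10): 9 ← 1
  undo op 1 (out-shuffle, from bottom half): 1 ← 9
So the element at position 9 came from original position 9.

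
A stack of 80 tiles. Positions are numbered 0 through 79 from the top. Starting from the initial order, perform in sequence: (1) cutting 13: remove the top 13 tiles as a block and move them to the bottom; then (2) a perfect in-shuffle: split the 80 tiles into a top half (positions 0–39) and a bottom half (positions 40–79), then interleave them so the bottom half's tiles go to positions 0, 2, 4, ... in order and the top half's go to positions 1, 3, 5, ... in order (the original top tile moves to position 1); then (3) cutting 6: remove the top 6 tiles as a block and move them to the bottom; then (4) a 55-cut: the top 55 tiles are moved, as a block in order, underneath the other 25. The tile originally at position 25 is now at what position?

Track the tile from position 25 forward through each operation:
  after op 1 (cut 13): 25 → 12
  after op 2 (in-shuffle): 12 → 25
  after op 3 (cut 6): 25 → 19
  after op 4 (cut 55): 19 → 44

44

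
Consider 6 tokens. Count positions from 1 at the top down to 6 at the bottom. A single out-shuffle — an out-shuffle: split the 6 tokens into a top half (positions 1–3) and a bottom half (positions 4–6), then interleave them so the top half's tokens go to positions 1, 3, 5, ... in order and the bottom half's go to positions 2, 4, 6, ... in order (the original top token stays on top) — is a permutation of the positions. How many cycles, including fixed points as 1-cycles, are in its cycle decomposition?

3

Trace each unvisited position around until it returns:
(1) (2 3 5 4) (6)
3 cycles in total.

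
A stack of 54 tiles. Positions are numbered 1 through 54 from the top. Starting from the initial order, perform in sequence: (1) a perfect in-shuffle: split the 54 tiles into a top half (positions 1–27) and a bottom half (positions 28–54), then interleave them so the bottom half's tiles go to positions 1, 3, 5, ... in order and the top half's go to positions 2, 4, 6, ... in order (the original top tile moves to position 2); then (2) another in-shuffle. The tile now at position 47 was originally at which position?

Undo the operations in reverse order, starting from position 47:
  undo op 2 (in-shuffle, from bottom half): 47 ← 51
  undo op 1 (in-shuffle, from bottom half): 51 ← 53
So the tile at position 47 came from original position 53.

53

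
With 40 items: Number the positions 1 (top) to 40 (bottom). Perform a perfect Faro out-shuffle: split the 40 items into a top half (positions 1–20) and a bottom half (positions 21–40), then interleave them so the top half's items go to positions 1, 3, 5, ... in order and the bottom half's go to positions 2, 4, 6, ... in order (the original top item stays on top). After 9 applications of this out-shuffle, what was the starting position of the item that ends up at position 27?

14

Work backwards from position 27, undoing one out-shuffle at a time:
27 ← 14 ← 27 ← 14 ← 27 ← 14 ← 27 ← 14 ← 27 ← 14
So the item now at position 27 started at position 14.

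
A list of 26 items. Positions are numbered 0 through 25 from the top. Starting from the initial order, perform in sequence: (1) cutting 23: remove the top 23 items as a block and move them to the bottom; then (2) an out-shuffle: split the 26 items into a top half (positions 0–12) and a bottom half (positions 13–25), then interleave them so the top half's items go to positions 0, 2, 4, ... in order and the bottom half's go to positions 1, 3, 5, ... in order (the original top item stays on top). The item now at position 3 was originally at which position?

Undo the operations in reverse order, starting from position 3:
  undo op 2 (out-shuffle, from bottom half): 3 ← 14
  undo op 1 (cut 23): 14 ← 11
So the item at position 3 came from original position 11.

11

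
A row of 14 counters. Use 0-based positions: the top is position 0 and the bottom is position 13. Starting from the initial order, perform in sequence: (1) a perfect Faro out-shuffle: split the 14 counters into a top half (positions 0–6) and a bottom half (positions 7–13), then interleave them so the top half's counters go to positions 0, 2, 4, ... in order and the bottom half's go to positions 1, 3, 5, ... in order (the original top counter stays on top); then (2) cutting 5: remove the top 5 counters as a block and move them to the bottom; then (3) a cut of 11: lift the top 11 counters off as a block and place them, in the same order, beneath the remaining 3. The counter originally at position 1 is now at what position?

Track the counter from position 1 forward through each operation:
  after op 1 (out-shuffle): 1 → 2
  after op 2 (cut 5): 2 → 11
  after op 3 (cut 11): 11 → 0

0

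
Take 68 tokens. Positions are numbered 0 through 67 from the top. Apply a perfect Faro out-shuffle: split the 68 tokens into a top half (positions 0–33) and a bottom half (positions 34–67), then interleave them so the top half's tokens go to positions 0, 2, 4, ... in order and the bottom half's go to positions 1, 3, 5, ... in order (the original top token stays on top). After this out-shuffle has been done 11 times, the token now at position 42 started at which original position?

54

Work backwards from position 42, undoing one out-shuffle at a time:
42 ← 21 ← 44 ← 22 ← 11 ← 39 ← 53 ← 60 ← 30 ← 15 ← 41 ← 54
So the token now at position 42 started at position 54.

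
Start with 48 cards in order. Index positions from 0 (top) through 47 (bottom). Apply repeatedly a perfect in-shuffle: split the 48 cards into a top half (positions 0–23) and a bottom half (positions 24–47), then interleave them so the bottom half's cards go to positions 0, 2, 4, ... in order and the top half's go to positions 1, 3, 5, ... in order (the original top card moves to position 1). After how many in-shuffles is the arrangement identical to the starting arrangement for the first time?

The in-shuffle permutes the 48 positions with cycle lengths [3, 3, 21, 21].
Every card is home exactly when every cycle has completed a whole number of laps, i.e. after lcm(3, 21) = 21 in-shuffles.

21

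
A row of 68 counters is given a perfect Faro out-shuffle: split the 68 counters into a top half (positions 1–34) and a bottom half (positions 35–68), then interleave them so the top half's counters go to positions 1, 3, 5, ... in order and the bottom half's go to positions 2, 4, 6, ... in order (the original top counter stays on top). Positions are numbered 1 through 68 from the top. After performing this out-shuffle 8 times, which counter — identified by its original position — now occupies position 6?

Work backwards from position 6, undoing one out-shuffle at a time:
6 ← 37 ← 19 ← 10 ← 39 ← 20 ← 44 ← 56 ← 62
So the counter now at position 6 started at position 62.

62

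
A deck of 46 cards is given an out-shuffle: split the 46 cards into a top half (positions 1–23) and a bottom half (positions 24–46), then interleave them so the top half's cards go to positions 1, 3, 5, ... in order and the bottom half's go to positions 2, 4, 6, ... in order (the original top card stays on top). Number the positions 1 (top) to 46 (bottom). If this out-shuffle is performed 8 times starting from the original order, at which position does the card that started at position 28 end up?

28

Track the card's position through each out-shuffle:
28 → 10 → 19 → 37 → 28 → 10 → 19 → 37 → 28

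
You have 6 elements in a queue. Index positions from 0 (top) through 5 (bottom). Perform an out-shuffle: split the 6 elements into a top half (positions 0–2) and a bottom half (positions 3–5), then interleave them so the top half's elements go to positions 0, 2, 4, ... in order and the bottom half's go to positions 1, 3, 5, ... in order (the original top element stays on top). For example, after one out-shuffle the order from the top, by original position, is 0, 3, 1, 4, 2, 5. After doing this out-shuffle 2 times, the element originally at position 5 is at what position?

Position 5 is a fixed point of every out-shuffle, so the element never moves.

5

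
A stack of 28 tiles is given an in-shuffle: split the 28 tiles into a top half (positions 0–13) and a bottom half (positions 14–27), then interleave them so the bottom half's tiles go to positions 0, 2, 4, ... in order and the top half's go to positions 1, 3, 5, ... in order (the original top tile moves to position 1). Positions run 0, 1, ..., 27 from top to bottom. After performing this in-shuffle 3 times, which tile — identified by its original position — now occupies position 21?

9

Work backwards from position 21, undoing one in-shuffle at a time:
21 ← 10 ← 19 ← 9
So the tile now at position 21 started at position 9.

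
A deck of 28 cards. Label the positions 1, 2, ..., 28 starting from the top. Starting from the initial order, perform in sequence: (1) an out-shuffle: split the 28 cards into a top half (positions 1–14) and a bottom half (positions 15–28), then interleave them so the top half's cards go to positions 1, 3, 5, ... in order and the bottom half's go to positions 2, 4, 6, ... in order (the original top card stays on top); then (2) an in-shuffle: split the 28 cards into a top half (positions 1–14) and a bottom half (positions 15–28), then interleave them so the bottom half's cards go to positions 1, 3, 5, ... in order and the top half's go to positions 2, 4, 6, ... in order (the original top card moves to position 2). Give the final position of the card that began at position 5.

Track the card from position 5 forward through each operation:
  after op 1 (out-shuffle): 5 → 9
  after op 2 (in-shuffle): 9 → 18

18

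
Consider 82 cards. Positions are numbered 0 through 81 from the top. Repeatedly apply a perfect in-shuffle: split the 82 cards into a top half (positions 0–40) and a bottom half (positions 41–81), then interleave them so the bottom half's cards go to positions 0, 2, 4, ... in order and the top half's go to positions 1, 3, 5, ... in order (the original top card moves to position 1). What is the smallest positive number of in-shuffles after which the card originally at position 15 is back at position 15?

82

Follow position 15 under repeated in-shuffles:
15 → 31 → 63 → 44 → 6 → 13 → 27 → 55 → ... → 15 (length 82)
It first returns after 82 in-shuffles.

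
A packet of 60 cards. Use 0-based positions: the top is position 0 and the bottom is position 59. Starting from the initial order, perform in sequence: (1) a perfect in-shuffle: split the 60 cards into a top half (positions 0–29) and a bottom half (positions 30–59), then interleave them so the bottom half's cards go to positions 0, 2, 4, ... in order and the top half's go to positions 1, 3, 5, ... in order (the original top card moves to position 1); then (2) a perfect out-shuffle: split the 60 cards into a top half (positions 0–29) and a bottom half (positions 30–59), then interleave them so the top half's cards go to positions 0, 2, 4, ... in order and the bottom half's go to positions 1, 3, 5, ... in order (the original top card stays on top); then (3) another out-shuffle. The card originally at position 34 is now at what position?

Track the card from position 34 forward through each operation:
  after op 1 (in-shuffle): 34 → 8
  after op 2 (out-shuffle): 8 → 16
  after op 3 (out-shuffle): 16 → 32

32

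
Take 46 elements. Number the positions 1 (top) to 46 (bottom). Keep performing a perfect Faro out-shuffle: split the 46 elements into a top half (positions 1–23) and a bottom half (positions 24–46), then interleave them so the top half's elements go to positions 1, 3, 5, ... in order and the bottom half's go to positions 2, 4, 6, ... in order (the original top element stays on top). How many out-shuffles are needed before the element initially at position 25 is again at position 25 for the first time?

4

Follow position 25 under repeated out-shuffles:
25 → 4 → 7 → 13 → 25
It first returns after 4 out-shuffles.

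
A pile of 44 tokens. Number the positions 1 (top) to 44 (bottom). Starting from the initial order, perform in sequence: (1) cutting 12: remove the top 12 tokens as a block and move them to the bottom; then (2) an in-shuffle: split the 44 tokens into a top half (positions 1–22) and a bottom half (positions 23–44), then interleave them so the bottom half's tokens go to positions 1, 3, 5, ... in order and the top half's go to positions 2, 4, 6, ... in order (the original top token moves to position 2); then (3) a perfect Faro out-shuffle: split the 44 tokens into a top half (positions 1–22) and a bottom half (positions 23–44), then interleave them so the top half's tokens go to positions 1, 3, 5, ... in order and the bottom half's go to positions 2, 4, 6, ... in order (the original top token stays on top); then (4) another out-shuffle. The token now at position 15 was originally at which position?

25

Undo the operations in reverse order, starting from position 15:
  undo op 4 (out-shuffle, from top half): 15 ← 8
  undo op 3 (out-shuffle, from bottom half): 8 ← 26
  undo op 2 (in-shuffle, from top half): 26 ← 13
  undo op 1 (cut 12): 13 ← 25
So the token at position 15 came from original position 25.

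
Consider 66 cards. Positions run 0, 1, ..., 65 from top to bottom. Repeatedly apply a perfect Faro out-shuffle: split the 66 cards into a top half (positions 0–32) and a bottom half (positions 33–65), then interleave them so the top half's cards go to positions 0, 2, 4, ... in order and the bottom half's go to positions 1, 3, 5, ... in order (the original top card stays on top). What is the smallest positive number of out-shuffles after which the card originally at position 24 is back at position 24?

12

Follow position 24 under repeated out-shuffles:
24 → 48 → 31 → 62 → 59 → 53 → 41 → 17 → 34 → 3 → 6 → 12 → 24
It first returns after 12 out-shuffles.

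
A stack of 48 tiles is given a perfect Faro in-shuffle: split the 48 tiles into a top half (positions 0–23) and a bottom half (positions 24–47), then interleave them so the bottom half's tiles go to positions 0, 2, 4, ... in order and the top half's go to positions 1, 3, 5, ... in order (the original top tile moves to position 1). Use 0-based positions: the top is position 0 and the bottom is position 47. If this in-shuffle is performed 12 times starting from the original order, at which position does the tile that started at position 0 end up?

28

Track the tile's position through each in-shuffle:
0 → 1 → 3 → 7 → 15 → 31 → 14 → 29 → 10 → 21 → 43 → 38 → 28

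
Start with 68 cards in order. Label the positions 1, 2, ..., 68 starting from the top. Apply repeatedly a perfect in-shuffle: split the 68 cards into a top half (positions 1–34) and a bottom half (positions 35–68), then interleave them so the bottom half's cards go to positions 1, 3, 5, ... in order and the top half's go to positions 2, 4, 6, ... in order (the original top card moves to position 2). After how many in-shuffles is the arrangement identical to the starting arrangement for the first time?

The in-shuffle permutes the 68 positions with cycle lengths [2, 11, 11, 22, 22].
Every card is home exactly when every cycle has completed a whole number of laps, i.e. after lcm(2, 11, 22) = 22 in-shuffles.

22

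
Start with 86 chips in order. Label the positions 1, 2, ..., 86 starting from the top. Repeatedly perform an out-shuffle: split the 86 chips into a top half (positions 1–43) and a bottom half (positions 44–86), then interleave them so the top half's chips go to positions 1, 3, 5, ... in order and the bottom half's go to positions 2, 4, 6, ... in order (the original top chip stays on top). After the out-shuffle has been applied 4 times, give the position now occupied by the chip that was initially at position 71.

16

Track the chip's position through each out-shuffle:
71 → 56 → 26 → 51 → 16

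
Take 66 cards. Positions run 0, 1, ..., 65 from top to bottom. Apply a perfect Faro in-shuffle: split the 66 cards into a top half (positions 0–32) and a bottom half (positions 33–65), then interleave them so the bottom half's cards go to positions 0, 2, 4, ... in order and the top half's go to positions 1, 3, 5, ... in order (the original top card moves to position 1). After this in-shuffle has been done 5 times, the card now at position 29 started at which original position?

46

Work backwards from position 29, undoing one in-shuffle at a time:
29 ← 14 ← 40 ← 53 ← 26 ← 46
So the card now at position 29 started at position 46.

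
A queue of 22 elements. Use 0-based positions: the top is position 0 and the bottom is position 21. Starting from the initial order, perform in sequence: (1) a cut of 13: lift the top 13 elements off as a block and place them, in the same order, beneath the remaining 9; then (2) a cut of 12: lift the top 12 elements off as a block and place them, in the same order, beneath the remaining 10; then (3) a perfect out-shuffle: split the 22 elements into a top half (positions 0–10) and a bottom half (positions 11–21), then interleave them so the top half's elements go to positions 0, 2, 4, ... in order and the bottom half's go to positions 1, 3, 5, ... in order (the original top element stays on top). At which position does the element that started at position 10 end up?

Track the element from position 10 forward through each operation:
  after op 1 (cut 13): 10 → 19
  after op 2 (cut 12): 19 → 7
  after op 3 (out-shuffle): 7 → 14

14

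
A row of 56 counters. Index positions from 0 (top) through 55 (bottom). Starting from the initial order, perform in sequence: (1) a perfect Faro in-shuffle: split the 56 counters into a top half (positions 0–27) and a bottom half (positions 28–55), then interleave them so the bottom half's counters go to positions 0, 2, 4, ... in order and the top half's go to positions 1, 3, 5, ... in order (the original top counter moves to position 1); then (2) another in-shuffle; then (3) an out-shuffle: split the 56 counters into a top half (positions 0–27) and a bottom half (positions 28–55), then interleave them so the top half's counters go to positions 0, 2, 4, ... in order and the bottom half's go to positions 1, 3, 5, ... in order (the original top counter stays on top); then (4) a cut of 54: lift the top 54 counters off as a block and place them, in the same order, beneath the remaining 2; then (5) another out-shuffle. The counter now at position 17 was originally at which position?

Undo the operations in reverse order, starting from position 17:
  undo op 5 (out-shuffle, from bottom half): 17 ← 36
  undo op 4 (cut 54): 36 ← 34
  undo op 3 (out-shuffle, from top half): 34 ← 17
  undo op 2 (in-shuffle, from top half): 17 ← 8
  undo op 1 (in-shuffle, from bottom half): 8 ← 32
So the counter at position 17 came from original position 32.

32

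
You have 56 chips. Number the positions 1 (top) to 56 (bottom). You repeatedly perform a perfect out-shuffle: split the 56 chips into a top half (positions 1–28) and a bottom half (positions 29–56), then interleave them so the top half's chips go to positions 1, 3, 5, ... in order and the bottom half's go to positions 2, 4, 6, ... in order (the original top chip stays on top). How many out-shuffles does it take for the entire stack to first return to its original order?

The out-shuffle permutes the 56 positions with cycle lengths [1, 1, 4, 10, 20, 20].
Every chip is home exactly when every cycle has completed a whole number of laps, i.e. after lcm(1, 4, 10, 20) = 20 out-shuffles.

20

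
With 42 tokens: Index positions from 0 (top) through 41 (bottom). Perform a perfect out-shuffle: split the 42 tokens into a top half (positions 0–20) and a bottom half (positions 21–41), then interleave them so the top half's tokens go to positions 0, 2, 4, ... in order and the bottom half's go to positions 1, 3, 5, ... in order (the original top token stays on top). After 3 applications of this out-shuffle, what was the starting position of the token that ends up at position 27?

29

Work backwards from position 27, undoing one out-shuffle at a time:
27 ← 34 ← 17 ← 29
So the token now at position 27 started at position 29.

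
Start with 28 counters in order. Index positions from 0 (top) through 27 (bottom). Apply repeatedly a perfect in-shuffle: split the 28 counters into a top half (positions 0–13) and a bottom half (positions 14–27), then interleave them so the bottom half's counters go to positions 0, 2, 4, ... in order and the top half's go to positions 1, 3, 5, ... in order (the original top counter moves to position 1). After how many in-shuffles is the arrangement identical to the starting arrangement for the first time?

28

The in-shuffle permutes the 28 positions with cycle lengths [28].
Every counter is home exactly when every cycle has completed a whole number of laps, i.e. after lcm(28) = 28 in-shuffles.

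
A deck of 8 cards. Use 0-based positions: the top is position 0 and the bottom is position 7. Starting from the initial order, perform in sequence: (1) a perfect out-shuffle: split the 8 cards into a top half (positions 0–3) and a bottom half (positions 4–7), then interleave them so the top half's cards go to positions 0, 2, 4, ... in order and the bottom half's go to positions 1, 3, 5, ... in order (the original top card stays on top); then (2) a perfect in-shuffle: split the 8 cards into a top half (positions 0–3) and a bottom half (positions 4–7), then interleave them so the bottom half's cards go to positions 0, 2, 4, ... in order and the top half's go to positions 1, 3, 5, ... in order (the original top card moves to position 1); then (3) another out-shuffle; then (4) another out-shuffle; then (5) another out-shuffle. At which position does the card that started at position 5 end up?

7

Track the card from position 5 forward through each operation:
  after op 1 (out-shuffle): 5 → 3
  after op 2 (in-shuffle): 3 → 7
  after op 3 (out-shuffle): 7 → 7
  after op 4 (out-shuffle): 7 → 7
  after op 5 (out-shuffle): 7 → 7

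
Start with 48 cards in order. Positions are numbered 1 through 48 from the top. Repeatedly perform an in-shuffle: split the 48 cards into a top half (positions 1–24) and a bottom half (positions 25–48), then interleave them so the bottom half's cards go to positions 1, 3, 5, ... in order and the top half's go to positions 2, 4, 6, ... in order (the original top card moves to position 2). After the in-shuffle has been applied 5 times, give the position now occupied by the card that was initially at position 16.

22

Track the card's position through each in-shuffle:
16 → 32 → 15 → 30 → 11 → 22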